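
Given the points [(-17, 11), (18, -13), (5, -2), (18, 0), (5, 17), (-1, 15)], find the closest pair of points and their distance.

Computing all pairwise distances among 6 points:

d((-17, 11), (18, -13)) = 42.4382
d((-17, 11), (5, -2)) = 25.5539
d((-17, 11), (18, 0)) = 36.6879
d((-17, 11), (5, 17)) = 22.8035
d((-17, 11), (-1, 15)) = 16.4924
d((18, -13), (5, -2)) = 17.0294
d((18, -13), (18, 0)) = 13.0
d((18, -13), (5, 17)) = 32.6956
d((18, -13), (-1, 15)) = 33.8378
d((5, -2), (18, 0)) = 13.1529
d((5, -2), (5, 17)) = 19.0
d((5, -2), (-1, 15)) = 18.0278
d((18, 0), (5, 17)) = 21.4009
d((18, 0), (-1, 15)) = 24.2074
d((5, 17), (-1, 15)) = 6.3246 <-- minimum

Closest pair: (5, 17) and (-1, 15) with distance 6.3246

The closest pair is (5, 17) and (-1, 15) with Euclidean distance 6.3246. For 6 points, brute-force pairwise comparison is shown above. For large n, the divide-and-conquer algorithm (sort by x, recurse on halves, check the dividing strip) achieves O(n log n).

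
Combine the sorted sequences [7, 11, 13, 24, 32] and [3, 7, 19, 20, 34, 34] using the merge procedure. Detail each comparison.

Merging process:

Compare 7 vs 3: take 3 from right. Merged: [3]
Compare 7 vs 7: take 7 from left. Merged: [3, 7]
Compare 11 vs 7: take 7 from right. Merged: [3, 7, 7]
Compare 11 vs 19: take 11 from left. Merged: [3, 7, 7, 11]
Compare 13 vs 19: take 13 from left. Merged: [3, 7, 7, 11, 13]
Compare 24 vs 19: take 19 from right. Merged: [3, 7, 7, 11, 13, 19]
Compare 24 vs 20: take 20 from right. Merged: [3, 7, 7, 11, 13, 19, 20]
Compare 24 vs 34: take 24 from left. Merged: [3, 7, 7, 11, 13, 19, 20, 24]
Compare 32 vs 34: take 32 from left. Merged: [3, 7, 7, 11, 13, 19, 20, 24, 32]
Append remaining from right: [34, 34]. Merged: [3, 7, 7, 11, 13, 19, 20, 24, 32, 34, 34]

Final merged array: [3, 7, 7, 11, 13, 19, 20, 24, 32, 34, 34]
Total comparisons: 9

The merged array is [3, 7, 7, 11, 13, 19, 20, 24, 32, 34, 34], requiring 9 comparisons. The merge step runs in O(n) time where n is the total number of elements.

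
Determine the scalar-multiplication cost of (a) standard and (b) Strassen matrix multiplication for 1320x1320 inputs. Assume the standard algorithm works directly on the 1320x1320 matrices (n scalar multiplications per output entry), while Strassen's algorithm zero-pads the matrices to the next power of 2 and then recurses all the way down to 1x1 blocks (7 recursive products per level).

Matrix multiplication for 1320x1320 matrices:

Strassen's algorithm requires power-of-2 dimensions. Pad 1320x1320 to 2048x2048 (next power of 2).

Standard algorithm: 1320^3 = 2299968000 multiplications
Strassen's algorithm: 7^(log2(2048)) = 7^11 = 1977326743 multiplications
Savings: 2299968000 - 1977326743 = 322641257 multiplications

Standard: 2299968000 multiplications (1320^3). Strassen: 1977326743 multiplications (7^11, after padding to 2048x2048). Strassen reduces 8 recursive multiplications to 7 at each level.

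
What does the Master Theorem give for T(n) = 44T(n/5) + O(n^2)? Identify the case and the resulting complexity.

Master Theorem for T(n) = 44T(n/5) + O(n^2):

a = 44, b = 5, c = 2
log_b(a) = log_5(44) = 2.3512

Case 1: c = 2 < log_5(44) = 2.3512
T(n) = O(n^(log_5 44))

For T(n) = 44T(n/5) + O(n^2): log_5(44) = 2.3512. This is Case 1 of the Master Theorem (c < log_b(a), work dominated by leaves), giving O(n^(log_5 44)).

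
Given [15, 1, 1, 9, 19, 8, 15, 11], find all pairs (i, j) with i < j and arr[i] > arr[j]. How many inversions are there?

Finding inversions in [15, 1, 1, 9, 19, 8, 15, 11]:

(0, 1): arr[0]=15 > arr[1]=1
(0, 2): arr[0]=15 > arr[2]=1
(0, 3): arr[0]=15 > arr[3]=9
(0, 5): arr[0]=15 > arr[5]=8
(0, 7): arr[0]=15 > arr[7]=11
(3, 5): arr[3]=9 > arr[5]=8
(4, 5): arr[4]=19 > arr[5]=8
(4, 6): arr[4]=19 > arr[6]=15
(4, 7): arr[4]=19 > arr[7]=11
(6, 7): arr[6]=15 > arr[7]=11

Total inversions: 10

The array has 10 inversion(s): (0,1), (0,2), (0,3), (0,5), (0,7), (3,5), (4,5), (4,6), (4,7), (6,7). Each pair (i,j) satisfies i < j and arr[i] > arr[j].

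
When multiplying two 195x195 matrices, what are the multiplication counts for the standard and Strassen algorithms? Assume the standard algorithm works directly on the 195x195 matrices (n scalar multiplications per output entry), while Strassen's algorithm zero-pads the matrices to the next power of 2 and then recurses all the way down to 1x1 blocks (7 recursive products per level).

Matrix multiplication for 195x195 matrices:

Strassen's algorithm requires power-of-2 dimensions. Pad 195x195 to 256x256 (next power of 2).

Standard algorithm: 195^3 = 7414875 multiplications
Strassen's algorithm: 7^(log2(256)) = 7^8 = 5764801 multiplications
Savings: 7414875 - 5764801 = 1650074 multiplications

Standard: 7414875 multiplications (195^3). Strassen: 5764801 multiplications (7^8, after padding to 256x256). Strassen reduces 8 recursive multiplications to 7 at each level.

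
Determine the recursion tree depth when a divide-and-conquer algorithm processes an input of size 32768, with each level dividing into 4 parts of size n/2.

For divide and conquer with division factor 2:

Problem sizes at each level:
Level 0: 32768
Level 1: 16384
Level 2: 8192
Level 3: 4096
Level 4: 2048
Level 5: 1024
Level 6: 512
Level 7: 256
Level 8: 128
Level 9: 64
Level 10: 32
Level 11: 16
Level 12: 8
Level 13: 4
Level 14: 2
Level 15: 1

The root is level 0 and the size-1 base case is level 15 (the tree spans levels 0 through 15, i.e. 16 levels counting the root), so the depth is the number of divisions: log_2(32768) = 15

The recursion tree depth is log_2(32768) = 15. At each level, the problem size is divided by 2, so it takes 15 divisions to reduce to a base case of size 1. The algorithm makes 4 recursive calls at each level.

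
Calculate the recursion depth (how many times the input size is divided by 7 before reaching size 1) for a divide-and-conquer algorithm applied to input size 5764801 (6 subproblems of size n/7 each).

For divide and conquer with division factor 7:

Problem sizes at each level:
Level 0: 5764801
Level 1: 823543
Level 2: 117649
Level 3: 16807
Level 4: 2401
Level 5: 343
Level 6: 49
Level 7: 7
Level 8: 1

The root is level 0 and the size-1 base case is level 8 (the tree spans levels 0 through 8, i.e. 9 levels counting the root), so the depth is the number of divisions: log_7(5764801) = 8

The recursion tree depth is log_7(5764801) = 8. At each level, the problem size is divided by 7, so it takes 8 divisions to reduce to a base case of size 1. The algorithm makes 6 recursive calls at each level.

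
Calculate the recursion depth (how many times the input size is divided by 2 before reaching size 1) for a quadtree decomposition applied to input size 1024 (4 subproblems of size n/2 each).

For divide and conquer with division factor 2:

Problem sizes at each level:
Level 0: 1024
Level 1: 512
Level 2: 256
Level 3: 128
Level 4: 64
Level 5: 32
Level 6: 16
Level 7: 8
Level 8: 4
Level 9: 2
Level 10: 1

The root is level 0 and the size-1 base case is level 10 (the tree spans levels 0 through 10, i.e. 11 levels counting the root), so the depth is the number of divisions: log_2(1024) = 10

The recursion tree depth is log_2(1024) = 10. At each level, the problem size is divided by 2, so it takes 10 divisions to reduce to a base case of size 1. The algorithm makes 4 recursive calls at each level.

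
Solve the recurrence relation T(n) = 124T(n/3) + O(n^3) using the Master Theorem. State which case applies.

Master Theorem for T(n) = 124T(n/3) + O(n^3):

a = 124, b = 3, c = 3
log_b(a) = log_3(124) = 4.3876

Case 1: c = 3 < log_3(124) = 4.3876
T(n) = O(n^(log_3 124))

For T(n) = 124T(n/3) + O(n^3): log_3(124) = 4.3876. This is Case 1 of the Master Theorem (c < log_b(a), work dominated by leaves), giving O(n^(log_3 124)).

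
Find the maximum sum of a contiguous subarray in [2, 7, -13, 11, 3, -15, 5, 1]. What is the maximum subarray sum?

Using Kadane's algorithm on [2, 7, -13, 11, 3, -15, 5, 1]:

Scanning through the array:
Position 1 (value 7): max_ending_here = 9, max_so_far = 9
Position 2 (value -13): max_ending_here = -4, max_so_far = 9
Position 3 (value 11): max_ending_here = 11, max_so_far = 11
Position 4 (value 3): max_ending_here = 14, max_so_far = 14
Position 5 (value -15): max_ending_here = -1, max_so_far = 14
Position 6 (value 5): max_ending_here = 5, max_so_far = 14
Position 7 (value 1): max_ending_here = 6, max_so_far = 14

Maximum subarray: [11, 3]
Maximum sum: 14

The maximum subarray is [11, 3] with sum 14. This subarray runs from index 3 to index 4.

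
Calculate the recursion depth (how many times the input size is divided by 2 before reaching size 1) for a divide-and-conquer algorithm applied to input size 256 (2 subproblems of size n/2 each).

For divide and conquer with division factor 2:

Problem sizes at each level:
Level 0: 256
Level 1: 128
Level 2: 64
Level 3: 32
Level 4: 16
Level 5: 8
Level 6: 4
Level 7: 2
Level 8: 1

The root is level 0 and the size-1 base case is level 8 (the tree spans levels 0 through 8, i.e. 9 levels counting the root), so the depth is the number of divisions: log_2(256) = 8

The recursion tree depth is log_2(256) = 8. At each level, the problem size is divided by 2, so it takes 8 divisions to reduce to a base case of size 1. The algorithm makes 2 recursive calls at each level.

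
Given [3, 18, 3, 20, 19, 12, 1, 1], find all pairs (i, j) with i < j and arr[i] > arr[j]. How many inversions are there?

Finding inversions in [3, 18, 3, 20, 19, 12, 1, 1]:

(0, 6): arr[0]=3 > arr[6]=1
(0, 7): arr[0]=3 > arr[7]=1
(1, 2): arr[1]=18 > arr[2]=3
(1, 5): arr[1]=18 > arr[5]=12
(1, 6): arr[1]=18 > arr[6]=1
(1, 7): arr[1]=18 > arr[7]=1
(2, 6): arr[2]=3 > arr[6]=1
(2, 7): arr[2]=3 > arr[7]=1
(3, 4): arr[3]=20 > arr[4]=19
(3, 5): arr[3]=20 > arr[5]=12
(3, 6): arr[3]=20 > arr[6]=1
(3, 7): arr[3]=20 > arr[7]=1
(4, 5): arr[4]=19 > arr[5]=12
(4, 6): arr[4]=19 > arr[6]=1
(4, 7): arr[4]=19 > arr[7]=1
(5, 6): arr[5]=12 > arr[6]=1
(5, 7): arr[5]=12 > arr[7]=1

Total inversions: 17

The array has 17 inversion(s): (0,6), (0,7), (1,2), (1,5), (1,6), (1,7), (2,6), (2,7), (3,4), (3,5), (3,6), (3,7), (4,5), (4,6), (4,7), (5,6), (5,7). Each pair (i,j) satisfies i < j and arr[i] > arr[j].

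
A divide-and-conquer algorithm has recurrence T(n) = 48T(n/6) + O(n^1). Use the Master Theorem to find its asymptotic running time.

Master Theorem for T(n) = 48T(n/6) + O(n^1):

a = 48, b = 6, c = 1
log_b(a) = log_6(48) = 2.1606

Case 1: c = 1 < log_6(48) = 2.1606
T(n) = O(n^(log_6 48))

For T(n) = 48T(n/6) + O(n^1): log_6(48) = 2.1606. This is Case 1 of the Master Theorem (c < log_b(a), work dominated by leaves), giving O(n^(log_6 48)).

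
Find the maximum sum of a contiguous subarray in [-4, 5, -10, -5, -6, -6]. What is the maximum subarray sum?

Using Kadane's algorithm on [-4, 5, -10, -5, -6, -6]:

Scanning through the array:
Position 1 (value 5): max_ending_here = 5, max_so_far = 5
Position 2 (value -10): max_ending_here = -5, max_so_far = 5
Position 3 (value -5): max_ending_here = -5, max_so_far = 5
Position 4 (value -6): max_ending_here = -6, max_so_far = 5
Position 5 (value -6): max_ending_here = -6, max_so_far = 5

Maximum subarray: [5]
Maximum sum: 5

The maximum subarray is [5] with sum 5. This subarray runs from index 1 to index 1.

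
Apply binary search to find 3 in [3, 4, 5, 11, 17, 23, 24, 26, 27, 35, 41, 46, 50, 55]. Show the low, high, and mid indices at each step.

Binary search for 3 in [3, 4, 5, 11, 17, 23, 24, 26, 27, 35, 41, 46, 50, 55]:

lo=0, hi=13, mid=6, arr[mid]=24 -> 24 > 3, search left half
lo=0, hi=5, mid=2, arr[mid]=5 -> 5 > 3, search left half
lo=0, hi=1, mid=0, arr[mid]=3 -> Found target at index 0!

Binary search finds 3 at index 0 after 3 comparisons. The search repeatedly halves the search space by comparing with the middle element.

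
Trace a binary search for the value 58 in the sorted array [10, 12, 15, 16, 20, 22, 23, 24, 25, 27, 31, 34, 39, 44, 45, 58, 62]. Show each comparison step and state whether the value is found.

Binary search for 58 in [10, 12, 15, 16, 20, 22, 23, 24, 25, 27, 31, 34, 39, 44, 45, 58, 62]:

lo=0, hi=16, mid=8, arr[mid]=25 -> 25 < 58, search right half
lo=9, hi=16, mid=12, arr[mid]=39 -> 39 < 58, search right half
lo=13, hi=16, mid=14, arr[mid]=45 -> 45 < 58, search right half
lo=15, hi=16, mid=15, arr[mid]=58 -> Found target at index 15!

Binary search finds 58 at index 15 after 4 comparisons. The search repeatedly halves the search space by comparing with the middle element.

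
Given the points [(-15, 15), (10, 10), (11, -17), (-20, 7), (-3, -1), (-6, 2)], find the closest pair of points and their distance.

Computing all pairwise distances among 6 points:

d((-15, 15), (10, 10)) = 25.4951
d((-15, 15), (11, -17)) = 41.2311
d((-15, 15), (-20, 7)) = 9.434
d((-15, 15), (-3, -1)) = 20.0
d((-15, 15), (-6, 2)) = 15.8114
d((10, 10), (11, -17)) = 27.0185
d((10, 10), (-20, 7)) = 30.1496
d((10, 10), (-3, -1)) = 17.0294
d((10, 10), (-6, 2)) = 17.8885
d((11, -17), (-20, 7)) = 39.2046
d((11, -17), (-3, -1)) = 21.2603
d((11, -17), (-6, 2)) = 25.4951
d((-20, 7), (-3, -1)) = 18.7883
d((-20, 7), (-6, 2)) = 14.8661
d((-3, -1), (-6, 2)) = 4.2426 <-- minimum

Closest pair: (-3, -1) and (-6, 2) with distance 4.2426

The closest pair is (-3, -1) and (-6, 2) with Euclidean distance 4.2426. For 6 points, brute-force pairwise comparison is shown above. For large n, the divide-and-conquer algorithm (sort by x, recurse on halves, check the dividing strip) achieves O(n log n).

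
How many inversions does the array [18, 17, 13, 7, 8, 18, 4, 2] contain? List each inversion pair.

Finding inversions in [18, 17, 13, 7, 8, 18, 4, 2]:

(0, 1): arr[0]=18 > arr[1]=17
(0, 2): arr[0]=18 > arr[2]=13
(0, 3): arr[0]=18 > arr[3]=7
(0, 4): arr[0]=18 > arr[4]=8
(0, 6): arr[0]=18 > arr[6]=4
(0, 7): arr[0]=18 > arr[7]=2
(1, 2): arr[1]=17 > arr[2]=13
(1, 3): arr[1]=17 > arr[3]=7
(1, 4): arr[1]=17 > arr[4]=8
(1, 6): arr[1]=17 > arr[6]=4
(1, 7): arr[1]=17 > arr[7]=2
(2, 3): arr[2]=13 > arr[3]=7
(2, 4): arr[2]=13 > arr[4]=8
(2, 6): arr[2]=13 > arr[6]=4
(2, 7): arr[2]=13 > arr[7]=2
(3, 6): arr[3]=7 > arr[6]=4
(3, 7): arr[3]=7 > arr[7]=2
(4, 6): arr[4]=8 > arr[6]=4
(4, 7): arr[4]=8 > arr[7]=2
(5, 6): arr[5]=18 > arr[6]=4
(5, 7): arr[5]=18 > arr[7]=2
(6, 7): arr[6]=4 > arr[7]=2

Total inversions: 22

The array has 22 inversion(s): (0,1), (0,2), (0,3), (0,4), (0,6), (0,7), (1,2), (1,3), (1,4), (1,6), (1,7), (2,3), (2,4), (2,6), (2,7), (3,6), (3,7), (4,6), (4,7), (5,6), (5,7), (6,7). Each pair (i,j) satisfies i < j and arr[i] > arr[j].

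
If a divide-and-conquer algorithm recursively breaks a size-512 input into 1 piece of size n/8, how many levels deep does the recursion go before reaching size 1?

For divide and conquer with division factor 8:

Problem sizes at each level:
Level 0: 512
Level 1: 64
Level 2: 8
Level 3: 1

The root is level 0 and the size-1 base case is level 3 (the tree spans levels 0 through 3, i.e. 4 levels counting the root), so the depth is the number of divisions: log_8(512) = 3

The recursion tree depth is log_8(512) = 3. At each level, the problem size is divided by 8, so it takes 3 divisions to reduce to a base case of size 1. The algorithm makes 1 recursive call at each level.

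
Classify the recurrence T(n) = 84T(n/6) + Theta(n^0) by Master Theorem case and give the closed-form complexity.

Master Theorem for T(n) = 84T(n/6) + O(n^0):

a = 84, b = 6, c = 0
log_b(a) = log_6(84) = 2.4729

Case 1: c = 0 < log_6(84) = 2.4729
T(n) = O(n^(log_6 84))

For T(n) = 84T(n/6) + O(n^0): log_6(84) = 2.4729. This is Case 1 of the Master Theorem (c < log_b(a), work dominated by leaves), giving O(n^(log_6 84)).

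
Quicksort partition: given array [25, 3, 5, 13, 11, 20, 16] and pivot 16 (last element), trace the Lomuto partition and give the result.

Lomuto partition with pivot = 16:

Initial array: [25, 3, 5, 13, 11, 20, 16]

arr[0]=25 > 16: no swap
arr[1]=3 <= 16: swap with position 0, array becomes [3, 25, 5, 13, 11, 20, 16]
arr[2]=5 <= 16: swap with position 1, array becomes [3, 5, 25, 13, 11, 20, 16]
arr[3]=13 <= 16: swap with position 2, array becomes [3, 5, 13, 25, 11, 20, 16]
arr[4]=11 <= 16: swap with position 3, array becomes [3, 5, 13, 11, 25, 20, 16]
arr[5]=20 > 16: no swap

Place pivot at position 4: [3, 5, 13, 11, 16, 20, 25]
Pivot position: 4

After partitioning with pivot 16, the array becomes [3, 5, 13, 11, 16, 20, 25]. The pivot is placed at index 4. All elements to the left of the pivot are <= 16, and all elements to the right are > 16.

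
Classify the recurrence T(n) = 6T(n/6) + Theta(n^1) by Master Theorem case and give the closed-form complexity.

Master Theorem for T(n) = 6T(n/6) + O(n^1):

a = 6, b = 6, c = 1
log_b(a) = log_6(6) = 1.0000

Case 2: c = 1 = log_6(6) = 1.0000
T(n) = O(n^1 log n) = O(n log n)

For T(n) = 6T(n/6) + O(n^1): log_6(6) = 1.0000. This is Case 2 of the Master Theorem (c = log_b(a), equal work at all levels), giving O(n log n).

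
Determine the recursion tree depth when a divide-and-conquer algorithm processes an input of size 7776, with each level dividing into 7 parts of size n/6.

For divide and conquer with division factor 6:

Problem sizes at each level:
Level 0: 7776
Level 1: 1296
Level 2: 216
Level 3: 36
Level 4: 6
Level 5: 1

The root is level 0 and the size-1 base case is level 5 (the tree spans levels 0 through 5, i.e. 6 levels counting the root), so the depth is the number of divisions: log_6(7776) = 5

The recursion tree depth is log_6(7776) = 5. At each level, the problem size is divided by 6, so it takes 5 divisions to reduce to a base case of size 1. The algorithm makes 7 recursive calls at each level.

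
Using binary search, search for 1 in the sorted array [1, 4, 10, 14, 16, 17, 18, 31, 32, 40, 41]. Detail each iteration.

Binary search for 1 in [1, 4, 10, 14, 16, 17, 18, 31, 32, 40, 41]:

lo=0, hi=10, mid=5, arr[mid]=17 -> 17 > 1, search left half
lo=0, hi=4, mid=2, arr[mid]=10 -> 10 > 1, search left half
lo=0, hi=1, mid=0, arr[mid]=1 -> Found target at index 0!

Binary search finds 1 at index 0 after 3 comparisons. The search repeatedly halves the search space by comparing with the middle element.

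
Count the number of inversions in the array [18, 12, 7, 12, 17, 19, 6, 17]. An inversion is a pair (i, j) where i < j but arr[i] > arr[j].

Finding inversions in [18, 12, 7, 12, 17, 19, 6, 17]:

(0, 1): arr[0]=18 > arr[1]=12
(0, 2): arr[0]=18 > arr[2]=7
(0, 3): arr[0]=18 > arr[3]=12
(0, 4): arr[0]=18 > arr[4]=17
(0, 6): arr[0]=18 > arr[6]=6
(0, 7): arr[0]=18 > arr[7]=17
(1, 2): arr[1]=12 > arr[2]=7
(1, 6): arr[1]=12 > arr[6]=6
(2, 6): arr[2]=7 > arr[6]=6
(3, 6): arr[3]=12 > arr[6]=6
(4, 6): arr[4]=17 > arr[6]=6
(5, 6): arr[5]=19 > arr[6]=6
(5, 7): arr[5]=19 > arr[7]=17

Total inversions: 13

The array has 13 inversion(s): (0,1), (0,2), (0,3), (0,4), (0,6), (0,7), (1,2), (1,6), (2,6), (3,6), (4,6), (5,6), (5,7). Each pair (i,j) satisfies i < j and arr[i] > arr[j].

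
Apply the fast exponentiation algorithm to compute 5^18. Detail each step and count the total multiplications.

Computing 5^18 by squaring (build up from 5^1; each line after the first costs one multiplication):

5^1 = 5
5^2 = (5^1)^2 = 5^2 = 25
5^4 = (5^2)^2 = 25^2 = 625
5^8 = (5^4)^2 = 625^2 = 390625
5^9 = 5 * 5^8 = 5 * 390625 = 1953125
5^18 = (5^9)^2 = 1953125^2 = 3814697265625

Result: 3814697265625
Multiplications needed: 5 (5 lines after 5^1)

5^18 = 3814697265625. Using exponentiation by squaring, this requires 5 multiplications. The key idea: if the exponent is even, square the half-power; if odd, multiply by the base once.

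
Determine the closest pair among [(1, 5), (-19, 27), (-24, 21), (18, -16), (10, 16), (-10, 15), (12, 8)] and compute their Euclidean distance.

Computing all pairwise distances among 7 points:

d((1, 5), (-19, 27)) = 29.7321
d((1, 5), (-24, 21)) = 29.6816
d((1, 5), (18, -16)) = 27.0185
d((1, 5), (10, 16)) = 14.2127
d((1, 5), (-10, 15)) = 14.8661
d((1, 5), (12, 8)) = 11.4018
d((-19, 27), (-24, 21)) = 7.8102 <-- minimum
d((-19, 27), (18, -16)) = 56.7274
d((-19, 27), (10, 16)) = 31.0161
d((-19, 27), (-10, 15)) = 15.0
d((-19, 27), (12, 8)) = 36.3593
d((-24, 21), (18, -16)) = 55.9732
d((-24, 21), (10, 16)) = 34.3657
d((-24, 21), (-10, 15)) = 15.2315
d((-24, 21), (12, 8)) = 38.2753
d((18, -16), (10, 16)) = 32.9848
d((18, -16), (-10, 15)) = 41.7732
d((18, -16), (12, 8)) = 24.7386
d((10, 16), (-10, 15)) = 20.025
d((10, 16), (12, 8)) = 8.2462
d((-10, 15), (12, 8)) = 23.0868

Closest pair: (-19, 27) and (-24, 21) with distance 7.8102

The closest pair is (-19, 27) and (-24, 21) with Euclidean distance 7.8102. For 7 points, brute-force pairwise comparison is shown above. For large n, the divide-and-conquer algorithm (sort by x, recurse on halves, check the dividing strip) achieves O(n log n).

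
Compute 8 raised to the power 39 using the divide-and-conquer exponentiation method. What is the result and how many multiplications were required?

Computing 8^39 by squaring (build up from 8^1; each line after the first costs one multiplication):

8^1 = 8
8^2 = (8^1)^2 = 8^2 = 64
8^4 = (8^2)^2 = 64^2 = 4096
8^8 = (8^4)^2 = 4096^2 = 16777216
8^9 = 8 * 8^8 = 8 * 16777216 = 134217728
8^18 = (8^9)^2 = 134217728^2 = 18014398509481984
8^19 = 8 * 8^18 = 8 * 18014398509481984 = 144115188075855872
8^38 = (8^19)^2 = 144115188075855872^2 = 20769187434139310514121985316880384
8^39 = 8 * 8^38 = 8 * 20769187434139310514121985316880384 = 166153499473114484112975882535043072

Result: 166153499473114484112975882535043072
Multiplications needed: 8 (8 lines after 8^1)

8^39 = 166153499473114484112975882535043072. Using exponentiation by squaring, this requires 8 multiplications. The key idea: if the exponent is even, square the half-power; if odd, multiply by the base once.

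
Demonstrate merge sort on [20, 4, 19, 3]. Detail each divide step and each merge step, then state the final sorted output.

Merge sort trace:

Split: [20, 4, 19, 3] -> [20, 4] and [19, 3]
  Split: [20, 4] -> [20] and [4]
  Merge: [20] + [4] -> [4, 20]
  Split: [19, 3] -> [19] and [3]
  Merge: [19] + [3] -> [3, 19]
Merge: [4, 20] + [3, 19] -> [3, 4, 19, 20]

Final sorted array: [3, 4, 19, 20]

The merge sort proceeds by recursively splitting the array and merging sorted halves.
After all merges, the sorted array is [3, 4, 19, 20].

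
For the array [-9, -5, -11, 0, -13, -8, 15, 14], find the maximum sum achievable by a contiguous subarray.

Using Kadane's algorithm on [-9, -5, -11, 0, -13, -8, 15, 14]:

Scanning through the array:
Position 1 (value -5): max_ending_here = -5, max_so_far = -5
Position 2 (value -11): max_ending_here = -11, max_so_far = -5
Position 3 (value 0): max_ending_here = 0, max_so_far = 0
Position 4 (value -13): max_ending_here = -13, max_so_far = 0
Position 5 (value -8): max_ending_here = -8, max_so_far = 0
Position 6 (value 15): max_ending_here = 15, max_so_far = 15
Position 7 (value 14): max_ending_here = 29, max_so_far = 29

Maximum subarray: [15, 14]
Maximum sum: 29

The maximum subarray is [15, 14] with sum 29. This subarray runs from index 6 to index 7.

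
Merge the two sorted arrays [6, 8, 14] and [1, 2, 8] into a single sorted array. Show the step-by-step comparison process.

Merging process:

Compare 6 vs 1: take 1 from right. Merged: [1]
Compare 6 vs 2: take 2 from right. Merged: [1, 2]
Compare 6 vs 8: take 6 from left. Merged: [1, 2, 6]
Compare 8 vs 8: take 8 from left. Merged: [1, 2, 6, 8]
Compare 14 vs 8: take 8 from right. Merged: [1, 2, 6, 8, 8]
Append remaining from left: [14]. Merged: [1, 2, 6, 8, 8, 14]

Final merged array: [1, 2, 6, 8, 8, 14]
Total comparisons: 5

The merged array is [1, 2, 6, 8, 8, 14], requiring 5 comparisons. The merge step runs in O(n) time where n is the total number of elements.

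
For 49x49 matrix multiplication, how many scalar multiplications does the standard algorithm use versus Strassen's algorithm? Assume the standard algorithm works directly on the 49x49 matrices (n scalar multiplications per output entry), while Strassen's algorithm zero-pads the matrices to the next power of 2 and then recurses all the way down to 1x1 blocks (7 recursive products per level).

Matrix multiplication for 49x49 matrices:

Strassen's algorithm requires power-of-2 dimensions. Pad 49x49 to 64x64 (next power of 2).

Standard algorithm: 49^3 = 117649 multiplications
Strassen's algorithm: 7^(log2(64)) = 7^6 = 117649 multiplications
Savings: 117649 - 117649 = 0 multiplications

Standard: 117649 multiplications (49^3). Strassen: 117649 multiplications (7^6, after padding to 64x64). Strassen reduces 8 recursive multiplications to 7 at each level.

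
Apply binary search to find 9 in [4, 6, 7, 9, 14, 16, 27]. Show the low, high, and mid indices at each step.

Binary search for 9 in [4, 6, 7, 9, 14, 16, 27]:

lo=0, hi=6, mid=3, arr[mid]=9 -> Found target at index 3!

Binary search finds 9 at index 3 after 1 comparisons. The search repeatedly halves the search space by comparing with the middle element.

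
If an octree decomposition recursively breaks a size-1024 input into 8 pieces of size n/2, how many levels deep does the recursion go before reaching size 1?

For divide and conquer with division factor 2:

Problem sizes at each level:
Level 0: 1024
Level 1: 512
Level 2: 256
Level 3: 128
Level 4: 64
Level 5: 32
Level 6: 16
Level 7: 8
Level 8: 4
Level 9: 2
Level 10: 1

The root is level 0 and the size-1 base case is level 10 (the tree spans levels 0 through 10, i.e. 11 levels counting the root), so the depth is the number of divisions: log_2(1024) = 10

The recursion tree depth is log_2(1024) = 10. At each level, the problem size is divided by 2, so it takes 10 divisions to reduce to a base case of size 1. The algorithm makes 8 recursive calls at each level.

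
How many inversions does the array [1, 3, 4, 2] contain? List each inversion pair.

Finding inversions in [1, 3, 4, 2]:

(1, 3): arr[1]=3 > arr[3]=2
(2, 3): arr[2]=4 > arr[3]=2

Total inversions: 2

The array has 2 inversion(s): (1,3), (2,3). Each pair (i,j) satisfies i < j and arr[i] > arr[j].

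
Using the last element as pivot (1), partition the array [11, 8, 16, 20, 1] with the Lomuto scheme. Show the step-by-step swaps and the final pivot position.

Lomuto partition with pivot = 1:

Initial array: [11, 8, 16, 20, 1]

arr[0]=11 > 1: no swap
arr[1]=8 > 1: no swap
arr[2]=16 > 1: no swap
arr[3]=20 > 1: no swap

Place pivot at position 0: [1, 8, 16, 20, 11]
Pivot position: 0

After partitioning with pivot 1, the array becomes [1, 8, 16, 20, 11]. The pivot is placed at index 0. All elements to the left of the pivot are <= 1, and all elements to the right are > 1.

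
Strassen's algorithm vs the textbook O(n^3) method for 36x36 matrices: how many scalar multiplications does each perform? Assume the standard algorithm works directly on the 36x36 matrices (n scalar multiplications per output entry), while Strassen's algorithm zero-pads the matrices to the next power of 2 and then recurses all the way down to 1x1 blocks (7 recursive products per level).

Matrix multiplication for 36x36 matrices:

Strassen's algorithm requires power-of-2 dimensions. Pad 36x36 to 64x64 (next power of 2).

Standard algorithm: 36^3 = 46656 multiplications
Strassen's algorithm: 7^(log2(64)) = 7^6 = 117649 multiplications
Difference: 46656 - 117649 = -70993 (Strassen uses MORE here due to padding overhead — for small or just-over-power-of-2 n, padding can outweigh the per-level savings)

Standard: 46656 multiplications (36^3). Strassen: 117649 multiplications (7^6, after padding to 64x64). Strassen reduces 8 recursive multiplications to 7 at each level.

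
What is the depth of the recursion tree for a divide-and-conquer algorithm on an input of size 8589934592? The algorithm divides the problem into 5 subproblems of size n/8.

For divide and conquer with division factor 8:

Problem sizes at each level:
Level 0: 8589934592
Level 1: 1073741824
Level 2: 134217728
Level 3: 16777216
Level 4: 2097152
Level 5: 262144
Level 6: 32768
Level 7: 4096
Level 8: 512
Level 9: 64
Level 10: 8
Level 11: 1

The root is level 0 and the size-1 base case is level 11 (the tree spans levels 0 through 11, i.e. 12 levels counting the root), so the depth is the number of divisions: log_8(8589934592) = 11

The recursion tree depth is log_8(8589934592) = 11. At each level, the problem size is divided by 8, so it takes 11 divisions to reduce to a base case of size 1. The algorithm makes 5 recursive calls at each level.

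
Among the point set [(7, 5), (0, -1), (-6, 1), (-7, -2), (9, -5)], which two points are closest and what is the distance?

Computing all pairwise distances among 5 points:

d((7, 5), (0, -1)) = 9.2195
d((7, 5), (-6, 1)) = 13.6015
d((7, 5), (-7, -2)) = 15.6525
d((7, 5), (9, -5)) = 10.198
d((0, -1), (-6, 1)) = 6.3246
d((0, -1), (-7, -2)) = 7.0711
d((0, -1), (9, -5)) = 9.8489
d((-6, 1), (-7, -2)) = 3.1623 <-- minimum
d((-6, 1), (9, -5)) = 16.1555
d((-7, -2), (9, -5)) = 16.2788

Closest pair: (-6, 1) and (-7, -2) with distance 3.1623

The closest pair is (-6, 1) and (-7, -2) with Euclidean distance 3.1623. For 5 points, brute-force pairwise comparison is shown above. For large n, the divide-and-conquer algorithm (sort by x, recurse on halves, check the dividing strip) achieves O(n log n).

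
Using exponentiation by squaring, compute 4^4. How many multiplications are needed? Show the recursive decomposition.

Computing 4^4 by squaring (build up from 4^1; each line after the first costs one multiplication):

4^1 = 4
4^2 = (4^1)^2 = 4^2 = 16
4^4 = (4^2)^2 = 16^2 = 256

Result: 256
Multiplications needed: 2 (2 lines after 4^1)

4^4 = 256. Using exponentiation by squaring, this requires 2 multiplications. The key idea: if the exponent is even, square the half-power; if odd, multiply by the base once.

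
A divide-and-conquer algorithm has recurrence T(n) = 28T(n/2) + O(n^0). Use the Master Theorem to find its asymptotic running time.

Master Theorem for T(n) = 28T(n/2) + O(n^0):

a = 28, b = 2, c = 0
log_b(a) = log_2(28) = 4.8074

Case 1: c = 0 < log_2(28) = 4.8074
T(n) = O(n^(log_2 28))

For T(n) = 28T(n/2) + O(n^0): log_2(28) = 4.8074. This is Case 1 of the Master Theorem (c < log_b(a), work dominated by leaves), giving O(n^(log_2 28)).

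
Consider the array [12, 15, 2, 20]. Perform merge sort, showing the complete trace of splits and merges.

Merge sort trace:

Split: [12, 15, 2, 20] -> [12, 15] and [2, 20]
  Split: [12, 15] -> [12] and [15]
  Merge: [12] + [15] -> [12, 15]
  Split: [2, 20] -> [2] and [20]
  Merge: [2] + [20] -> [2, 20]
Merge: [12, 15] + [2, 20] -> [2, 12, 15, 20]

Final sorted array: [2, 12, 15, 20]

The merge sort proceeds by recursively splitting the array and merging sorted halves.
After all merges, the sorted array is [2, 12, 15, 20].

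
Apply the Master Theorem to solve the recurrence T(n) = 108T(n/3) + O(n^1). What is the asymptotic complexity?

Master Theorem for T(n) = 108T(n/3) + O(n^1):

a = 108, b = 3, c = 1
log_b(a) = log_3(108) = 4.2619

Case 1: c = 1 < log_3(108) = 4.2619
T(n) = O(n^(log_3 108))

For T(n) = 108T(n/3) + O(n^1): log_3(108) = 4.2619. This is Case 1 of the Master Theorem (c < log_b(a), work dominated by leaves), giving O(n^(log_3 108)).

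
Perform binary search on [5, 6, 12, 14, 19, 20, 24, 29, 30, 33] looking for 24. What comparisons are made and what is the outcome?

Binary search for 24 in [5, 6, 12, 14, 19, 20, 24, 29, 30, 33]:

lo=0, hi=9, mid=4, arr[mid]=19 -> 19 < 24, search right half
lo=5, hi=9, mid=7, arr[mid]=29 -> 29 > 24, search left half
lo=5, hi=6, mid=5, arr[mid]=20 -> 20 < 24, search right half
lo=6, hi=6, mid=6, arr[mid]=24 -> Found target at index 6!

Binary search finds 24 at index 6 after 4 comparisons. The search repeatedly halves the search space by comparing with the middle element.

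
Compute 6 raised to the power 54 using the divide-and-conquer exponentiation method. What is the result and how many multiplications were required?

Computing 6^54 by squaring (build up from 6^1; each line after the first costs one multiplication):

6^1 = 6
6^2 = (6^1)^2 = 6^2 = 36
6^3 = 6 * 6^2 = 6 * 36 = 216
6^6 = (6^3)^2 = 216^2 = 46656
6^12 = (6^6)^2 = 46656^2 = 2176782336
6^13 = 6 * 6^12 = 6 * 2176782336 = 13060694016
6^26 = (6^13)^2 = 13060694016^2 = 170581728179578208256
6^27 = 6 * 6^26 = 6 * 170581728179578208256 = 1023490369077469249536
6^54 = (6^27)^2 = 1023490369077469249536^2 = 1047532535594334222593508922191671036215296

Result: 1047532535594334222593508922191671036215296
Multiplications needed: 8 (8 lines after 6^1)

6^54 = 1047532535594334222593508922191671036215296. Using exponentiation by squaring, this requires 8 multiplications. The key idea: if the exponent is even, square the half-power; if odd, multiply by the base once.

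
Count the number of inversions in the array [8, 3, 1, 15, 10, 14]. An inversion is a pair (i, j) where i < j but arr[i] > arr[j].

Finding inversions in [8, 3, 1, 15, 10, 14]:

(0, 1): arr[0]=8 > arr[1]=3
(0, 2): arr[0]=8 > arr[2]=1
(1, 2): arr[1]=3 > arr[2]=1
(3, 4): arr[3]=15 > arr[4]=10
(3, 5): arr[3]=15 > arr[5]=14

Total inversions: 5

The array has 5 inversion(s): (0,1), (0,2), (1,2), (3,4), (3,5). Each pair (i,j) satisfies i < j and arr[i] > arr[j].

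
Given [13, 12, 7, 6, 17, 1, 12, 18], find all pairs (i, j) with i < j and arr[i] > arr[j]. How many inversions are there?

Finding inversions in [13, 12, 7, 6, 17, 1, 12, 18]:

(0, 1): arr[0]=13 > arr[1]=12
(0, 2): arr[0]=13 > arr[2]=7
(0, 3): arr[0]=13 > arr[3]=6
(0, 5): arr[0]=13 > arr[5]=1
(0, 6): arr[0]=13 > arr[6]=12
(1, 2): arr[1]=12 > arr[2]=7
(1, 3): arr[1]=12 > arr[3]=6
(1, 5): arr[1]=12 > arr[5]=1
(2, 3): arr[2]=7 > arr[3]=6
(2, 5): arr[2]=7 > arr[5]=1
(3, 5): arr[3]=6 > arr[5]=1
(4, 5): arr[4]=17 > arr[5]=1
(4, 6): arr[4]=17 > arr[6]=12

Total inversions: 13

The array has 13 inversion(s): (0,1), (0,2), (0,3), (0,5), (0,6), (1,2), (1,3), (1,5), (2,3), (2,5), (3,5), (4,5), (4,6). Each pair (i,j) satisfies i < j and arr[i] > arr[j].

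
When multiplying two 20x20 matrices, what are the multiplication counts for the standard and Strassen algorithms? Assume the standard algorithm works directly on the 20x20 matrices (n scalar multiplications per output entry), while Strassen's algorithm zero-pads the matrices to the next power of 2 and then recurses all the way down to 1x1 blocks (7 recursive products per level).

Matrix multiplication for 20x20 matrices:

Strassen's algorithm requires power-of-2 dimensions. Pad 20x20 to 32x32 (next power of 2).

Standard algorithm: 20^3 = 8000 multiplications
Strassen's algorithm: 7^(log2(32)) = 7^5 = 16807 multiplications
Difference: 8000 - 16807 = -8807 (Strassen uses MORE here due to padding overhead — for small or just-over-power-of-2 n, padding can outweigh the per-level savings)

Standard: 8000 multiplications (20^3). Strassen: 16807 multiplications (7^5, after padding to 32x32). Strassen reduces 8 recursive multiplications to 7 at each level.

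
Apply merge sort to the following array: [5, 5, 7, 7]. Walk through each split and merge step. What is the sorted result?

Merge sort trace:

Split: [5, 5, 7, 7] -> [5, 5] and [7, 7]
  Split: [5, 5] -> [5] and [5]
  Merge: [5] + [5] -> [5, 5]
  Split: [7, 7] -> [7] and [7]
  Merge: [7] + [7] -> [7, 7]
Merge: [5, 5] + [7, 7] -> [5, 5, 7, 7]

Final sorted array: [5, 5, 7, 7]

The merge sort proceeds by recursively splitting the array and merging sorted halves.
After all merges, the sorted array is [5, 5, 7, 7].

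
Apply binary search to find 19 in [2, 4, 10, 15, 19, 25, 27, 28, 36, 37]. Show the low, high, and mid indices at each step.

Binary search for 19 in [2, 4, 10, 15, 19, 25, 27, 28, 36, 37]:

lo=0, hi=9, mid=4, arr[mid]=19 -> Found target at index 4!

Binary search finds 19 at index 4 after 1 comparisons. The search repeatedly halves the search space by comparing with the middle element.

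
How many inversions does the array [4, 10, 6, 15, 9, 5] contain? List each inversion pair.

Finding inversions in [4, 10, 6, 15, 9, 5]:

(1, 2): arr[1]=10 > arr[2]=6
(1, 4): arr[1]=10 > arr[4]=9
(1, 5): arr[1]=10 > arr[5]=5
(2, 5): arr[2]=6 > arr[5]=5
(3, 4): arr[3]=15 > arr[4]=9
(3, 5): arr[3]=15 > arr[5]=5
(4, 5): arr[4]=9 > arr[5]=5

Total inversions: 7

The array has 7 inversion(s): (1,2), (1,4), (1,5), (2,5), (3,4), (3,5), (4,5). Each pair (i,j) satisfies i < j and arr[i] > arr[j].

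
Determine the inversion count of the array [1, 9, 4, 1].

Finding inversions in [1, 9, 4, 1]:

(1, 2): arr[1]=9 > arr[2]=4
(1, 3): arr[1]=9 > arr[3]=1
(2, 3): arr[2]=4 > arr[3]=1

Total inversions: 3

The array has 3 inversion(s): (1,2), (1,3), (2,3). Each pair (i,j) satisfies i < j and arr[i] > arr[j].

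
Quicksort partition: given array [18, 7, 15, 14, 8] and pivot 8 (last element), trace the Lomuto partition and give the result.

Lomuto partition with pivot = 8:

Initial array: [18, 7, 15, 14, 8]

arr[0]=18 > 8: no swap
arr[1]=7 <= 8: swap with position 0, array becomes [7, 18, 15, 14, 8]
arr[2]=15 > 8: no swap
arr[3]=14 > 8: no swap

Place pivot at position 1: [7, 8, 15, 14, 18]
Pivot position: 1

After partitioning with pivot 8, the array becomes [7, 8, 15, 14, 18]. The pivot is placed at index 1. All elements to the left of the pivot are <= 8, and all elements to the right are > 8.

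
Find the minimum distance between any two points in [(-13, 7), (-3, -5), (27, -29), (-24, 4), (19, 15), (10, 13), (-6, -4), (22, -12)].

Computing all pairwise distances among 8 points:

d((-13, 7), (-3, -5)) = 15.6205
d((-13, 7), (27, -29)) = 53.8145
d((-13, 7), (-24, 4)) = 11.4018
d((-13, 7), (19, 15)) = 32.9848
d((-13, 7), (10, 13)) = 23.7697
d((-13, 7), (-6, -4)) = 13.0384
d((-13, 7), (22, -12)) = 39.8246
d((-3, -5), (27, -29)) = 38.4187
d((-3, -5), (-24, 4)) = 22.8473
d((-3, -5), (19, 15)) = 29.7321
d((-3, -5), (10, 13)) = 22.2036
d((-3, -5), (-6, -4)) = 3.1623 <-- minimum
d((-3, -5), (22, -12)) = 25.9615
d((27, -29), (-24, 4)) = 60.7454
d((27, -29), (19, 15)) = 44.7214
d((27, -29), (10, 13)) = 45.31
d((27, -29), (-6, -4)) = 41.4005
d((27, -29), (22, -12)) = 17.72
d((-24, 4), (19, 15)) = 44.3847
d((-24, 4), (10, 13)) = 35.171
d((-24, 4), (-6, -4)) = 19.6977
d((-24, 4), (22, -12)) = 48.7032
d((19, 15), (10, 13)) = 9.2195
d((19, 15), (-6, -4)) = 31.4006
d((19, 15), (22, -12)) = 27.1662
d((10, 13), (-6, -4)) = 23.3452
d((10, 13), (22, -12)) = 27.7308
d((-6, -4), (22, -12)) = 29.1204

Closest pair: (-3, -5) and (-6, -4) with distance 3.1623

The closest pair is (-3, -5) and (-6, -4) with Euclidean distance 3.1623. For 8 points, brute-force pairwise comparison is shown above. For large n, the divide-and-conquer algorithm (sort by x, recurse on halves, check the dividing strip) achieves O(n log n).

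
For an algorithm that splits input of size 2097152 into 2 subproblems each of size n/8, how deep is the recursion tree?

For divide and conquer with division factor 8:

Problem sizes at each level:
Level 0: 2097152
Level 1: 262144
Level 2: 32768
Level 3: 4096
Level 4: 512
Level 5: 64
Level 6: 8
Level 7: 1

The root is level 0 and the size-1 base case is level 7 (the tree spans levels 0 through 7, i.e. 8 levels counting the root), so the depth is the number of divisions: log_8(2097152) = 7

The recursion tree depth is log_8(2097152) = 7. At each level, the problem size is divided by 8, so it takes 7 divisions to reduce to a base case of size 1. The algorithm makes 2 recursive calls at each level.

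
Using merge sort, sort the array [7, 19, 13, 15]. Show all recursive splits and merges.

Merge sort trace:

Split: [7, 19, 13, 15] -> [7, 19] and [13, 15]
  Split: [7, 19] -> [7] and [19]
  Merge: [7] + [19] -> [7, 19]
  Split: [13, 15] -> [13] and [15]
  Merge: [13] + [15] -> [13, 15]
Merge: [7, 19] + [13, 15] -> [7, 13, 15, 19]

Final sorted array: [7, 13, 15, 19]

The merge sort proceeds by recursively splitting the array and merging sorted halves.
After all merges, the sorted array is [7, 13, 15, 19].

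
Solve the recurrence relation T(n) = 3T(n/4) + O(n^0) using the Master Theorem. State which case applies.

Master Theorem for T(n) = 3T(n/4) + O(n^0):

a = 3, b = 4, c = 0
log_b(a) = log_4(3) = 0.7925

Case 1: c = 0 < log_4(3) = 0.7925
T(n) = O(n^(log_4 3))

For T(n) = 3T(n/4) + O(n^0): log_4(3) = 0.7925. This is Case 1 of the Master Theorem (c < log_b(a), work dominated by leaves), giving O(n^(log_4 3)).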